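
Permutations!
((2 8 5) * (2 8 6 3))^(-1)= (2 3 6)(5 8)= [0, 1, 3, 6, 4, 8, 2, 7, 5]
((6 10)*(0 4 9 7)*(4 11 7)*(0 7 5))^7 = (0 11 5)(4 9)(6 10) = [11, 1, 2, 3, 9, 0, 10, 7, 8, 4, 6, 5]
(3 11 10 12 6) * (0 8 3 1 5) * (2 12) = (0 8 3 11 10 2 12 6 1 5) = [8, 5, 12, 11, 4, 0, 1, 7, 3, 9, 2, 10, 6]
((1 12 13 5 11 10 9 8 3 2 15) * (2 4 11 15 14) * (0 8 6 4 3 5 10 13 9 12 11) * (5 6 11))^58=(0 6)(1 5 15)(4 8)(9 10 11 12 13)=[6, 5, 2, 3, 8, 15, 0, 7, 4, 10, 11, 12, 13, 9, 14, 1]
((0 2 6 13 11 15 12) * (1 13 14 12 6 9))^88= (0 14 15 13 9)(1 2 12 6 11)= [14, 2, 12, 3, 4, 5, 11, 7, 8, 0, 10, 1, 6, 9, 15, 13]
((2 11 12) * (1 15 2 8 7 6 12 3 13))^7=[0, 15, 11, 13, 4, 5, 7, 8, 12, 9, 10, 3, 6, 1, 14, 2]=(1 15 2 11 3 13)(6 7 8 12)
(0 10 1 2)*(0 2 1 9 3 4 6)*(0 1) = (0 10 9 3 4 6 1) = [10, 0, 2, 4, 6, 5, 1, 7, 8, 3, 9]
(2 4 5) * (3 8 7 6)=(2 4 5)(3 8 7 6)=[0, 1, 4, 8, 5, 2, 3, 6, 7]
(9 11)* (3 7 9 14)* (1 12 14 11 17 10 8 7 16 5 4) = (1 12 14 3 16 5 4)(7 9 17 10 8) = [0, 12, 2, 16, 1, 4, 6, 9, 7, 17, 8, 11, 14, 13, 3, 15, 5, 10]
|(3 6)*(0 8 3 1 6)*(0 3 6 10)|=5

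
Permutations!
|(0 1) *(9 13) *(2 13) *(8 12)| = |(0 1)(2 13 9)(8 12)| = 6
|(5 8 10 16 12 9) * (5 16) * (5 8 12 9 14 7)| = |(5 12 14 7)(8 10)(9 16)| = 4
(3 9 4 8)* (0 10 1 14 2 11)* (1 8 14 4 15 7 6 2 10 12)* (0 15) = (0 12 1 4 14 10 8 3 9)(2 11 15 7 6) = [12, 4, 11, 9, 14, 5, 2, 6, 3, 0, 8, 15, 1, 13, 10, 7]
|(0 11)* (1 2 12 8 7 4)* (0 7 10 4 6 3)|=|(0 11 7 6 3)(1 2 12 8 10 4)|=30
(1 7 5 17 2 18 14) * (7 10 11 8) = (1 10 11 8 7 5 17 2 18 14) = [0, 10, 18, 3, 4, 17, 6, 5, 7, 9, 11, 8, 12, 13, 1, 15, 16, 2, 14]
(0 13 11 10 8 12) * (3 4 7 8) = [13, 1, 2, 4, 7, 5, 6, 8, 12, 9, 3, 10, 0, 11] = (0 13 11 10 3 4 7 8 12)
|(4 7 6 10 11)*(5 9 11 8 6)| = 15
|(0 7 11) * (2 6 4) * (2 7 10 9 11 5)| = |(0 10 9 11)(2 6 4 7 5)| = 20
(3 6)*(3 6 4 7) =(3 4 7) =[0, 1, 2, 4, 7, 5, 6, 3]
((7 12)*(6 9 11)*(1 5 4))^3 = (7 12) = [0, 1, 2, 3, 4, 5, 6, 12, 8, 9, 10, 11, 7]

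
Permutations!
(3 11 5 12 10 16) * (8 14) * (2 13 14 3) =(2 13 14 8 3 11 5 12 10 16) =[0, 1, 13, 11, 4, 12, 6, 7, 3, 9, 16, 5, 10, 14, 8, 15, 2]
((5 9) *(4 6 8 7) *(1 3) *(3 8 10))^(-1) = (1 3 10 6 4 7 8)(5 9) = [0, 3, 2, 10, 7, 9, 4, 8, 1, 5, 6]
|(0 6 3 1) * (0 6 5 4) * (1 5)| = |(0 1 6 3 5 4)| = 6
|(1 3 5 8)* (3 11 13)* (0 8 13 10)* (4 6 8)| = 21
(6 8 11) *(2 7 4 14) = [0, 1, 7, 3, 14, 5, 8, 4, 11, 9, 10, 6, 12, 13, 2] = (2 7 4 14)(6 8 11)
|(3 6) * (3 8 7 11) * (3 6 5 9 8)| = 7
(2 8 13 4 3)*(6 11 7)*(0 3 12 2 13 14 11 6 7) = (0 3 13 4 12 2 8 14 11) = [3, 1, 8, 13, 12, 5, 6, 7, 14, 9, 10, 0, 2, 4, 11]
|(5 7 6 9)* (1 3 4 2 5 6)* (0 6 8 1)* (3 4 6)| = |(0 3 6 9 8 1 4 2 5 7)| = 10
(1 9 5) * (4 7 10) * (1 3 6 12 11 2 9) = (2 9 5 3 6 12 11)(4 7 10) = [0, 1, 9, 6, 7, 3, 12, 10, 8, 5, 4, 2, 11]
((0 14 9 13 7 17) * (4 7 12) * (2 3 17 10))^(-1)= (0 17 3 2 10 7 4 12 13 9 14)= [17, 1, 10, 2, 12, 5, 6, 4, 8, 14, 7, 11, 13, 9, 0, 15, 16, 3]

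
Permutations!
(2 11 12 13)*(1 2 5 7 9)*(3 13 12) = (1 2 11 3 13 5 7 9) = [0, 2, 11, 13, 4, 7, 6, 9, 8, 1, 10, 3, 12, 5]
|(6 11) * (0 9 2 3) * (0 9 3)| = |(0 3 9 2)(6 11)| = 4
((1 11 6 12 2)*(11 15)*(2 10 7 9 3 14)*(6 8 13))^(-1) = [0, 2, 14, 9, 4, 5, 13, 10, 11, 7, 12, 15, 6, 8, 3, 1] = (1 2 14 3 9 7 10 12 6 13 8 11 15)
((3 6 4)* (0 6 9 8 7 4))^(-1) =(0 6)(3 4 7 8 9) =[6, 1, 2, 4, 7, 5, 0, 8, 9, 3]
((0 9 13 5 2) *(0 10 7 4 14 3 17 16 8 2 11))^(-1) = [11, 1, 8, 14, 7, 13, 6, 10, 16, 0, 2, 5, 12, 9, 4, 15, 17, 3] = (0 11 5 13 9)(2 8 16 17 3 14 4 7 10)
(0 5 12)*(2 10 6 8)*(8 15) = [5, 1, 10, 3, 4, 12, 15, 7, 2, 9, 6, 11, 0, 13, 14, 8] = (0 5 12)(2 10 6 15 8)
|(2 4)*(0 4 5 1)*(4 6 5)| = 4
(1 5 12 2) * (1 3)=[0, 5, 3, 1, 4, 12, 6, 7, 8, 9, 10, 11, 2]=(1 5 12 2 3)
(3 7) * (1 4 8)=(1 4 8)(3 7)=[0, 4, 2, 7, 8, 5, 6, 3, 1]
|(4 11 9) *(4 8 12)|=5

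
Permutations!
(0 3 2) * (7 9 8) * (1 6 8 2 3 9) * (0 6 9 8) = (0 8 7 1 9 2 6) = [8, 9, 6, 3, 4, 5, 0, 1, 7, 2]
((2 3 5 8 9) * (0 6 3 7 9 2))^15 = (0 9 7 2 8 5 3 6) = [9, 1, 8, 6, 4, 3, 0, 2, 5, 7]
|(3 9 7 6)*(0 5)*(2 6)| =|(0 5)(2 6 3 9 7)| =10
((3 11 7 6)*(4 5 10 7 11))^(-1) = (11)(3 6 7 10 5 4) = [0, 1, 2, 6, 3, 4, 7, 10, 8, 9, 5, 11]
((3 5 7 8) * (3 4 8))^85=(3 5 7)(4 8)=[0, 1, 2, 5, 8, 7, 6, 3, 4]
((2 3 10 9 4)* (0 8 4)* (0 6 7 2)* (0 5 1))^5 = (2 7 6 9 10 3) = [0, 1, 7, 2, 4, 5, 9, 6, 8, 10, 3]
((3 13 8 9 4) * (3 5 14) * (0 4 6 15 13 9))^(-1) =(0 8 13 15 6 9 3 14 5 4) =[8, 1, 2, 14, 0, 4, 9, 7, 13, 3, 10, 11, 12, 15, 5, 6]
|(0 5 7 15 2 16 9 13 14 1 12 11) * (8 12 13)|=30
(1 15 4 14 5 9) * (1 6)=(1 15 4 14 5 9 6)=[0, 15, 2, 3, 14, 9, 1, 7, 8, 6, 10, 11, 12, 13, 5, 4]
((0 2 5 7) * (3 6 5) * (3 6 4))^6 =[2, 1, 6, 3, 4, 7, 5, 0] =(0 2 6 5 7)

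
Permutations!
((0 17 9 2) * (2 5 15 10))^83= (0 2 10 15 5 9 17)= [2, 1, 10, 3, 4, 9, 6, 7, 8, 17, 15, 11, 12, 13, 14, 5, 16, 0]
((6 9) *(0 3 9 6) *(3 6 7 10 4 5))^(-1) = (0 9 3 5 4 10 7 6) = [9, 1, 2, 5, 10, 4, 0, 6, 8, 3, 7]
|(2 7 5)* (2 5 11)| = |(2 7 11)| = 3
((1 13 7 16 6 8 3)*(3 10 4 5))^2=(1 7 6 10 5)(3 13 16 8 4)=[0, 7, 2, 13, 3, 1, 10, 6, 4, 9, 5, 11, 12, 16, 14, 15, 8]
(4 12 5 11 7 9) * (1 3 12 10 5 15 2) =[0, 3, 1, 12, 10, 11, 6, 9, 8, 4, 5, 7, 15, 13, 14, 2] =(1 3 12 15 2)(4 10 5 11 7 9)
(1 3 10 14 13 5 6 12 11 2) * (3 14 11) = (1 14 13 5 6 12 3 10 11 2) = [0, 14, 1, 10, 4, 6, 12, 7, 8, 9, 11, 2, 3, 5, 13]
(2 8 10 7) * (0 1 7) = (0 1 7 2 8 10) = [1, 7, 8, 3, 4, 5, 6, 2, 10, 9, 0]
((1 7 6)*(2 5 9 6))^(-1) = (1 6 9 5 2 7) = [0, 6, 7, 3, 4, 2, 9, 1, 8, 5]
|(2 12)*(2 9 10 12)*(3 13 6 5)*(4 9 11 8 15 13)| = |(3 4 9 10 12 11 8 15 13 6 5)| = 11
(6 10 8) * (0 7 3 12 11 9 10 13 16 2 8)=(0 7 3 12 11 9 10)(2 8 6 13 16)=[7, 1, 8, 12, 4, 5, 13, 3, 6, 10, 0, 9, 11, 16, 14, 15, 2]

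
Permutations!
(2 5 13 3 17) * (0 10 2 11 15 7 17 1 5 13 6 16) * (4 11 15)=(0 10 2 13 3 1 5 6 16)(4 11)(7 17 15)=[10, 5, 13, 1, 11, 6, 16, 17, 8, 9, 2, 4, 12, 3, 14, 7, 0, 15]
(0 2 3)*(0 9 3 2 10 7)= [10, 1, 2, 9, 4, 5, 6, 0, 8, 3, 7]= (0 10 7)(3 9)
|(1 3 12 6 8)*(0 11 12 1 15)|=|(0 11 12 6 8 15)(1 3)|=6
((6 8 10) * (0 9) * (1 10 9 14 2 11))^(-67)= (0 10 14 6 2 8 11 9 1)= [10, 0, 8, 3, 4, 5, 2, 7, 11, 1, 14, 9, 12, 13, 6]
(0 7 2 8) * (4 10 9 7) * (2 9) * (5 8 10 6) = (0 4 6 5 8)(2 10)(7 9) = [4, 1, 10, 3, 6, 8, 5, 9, 0, 7, 2]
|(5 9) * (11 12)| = 2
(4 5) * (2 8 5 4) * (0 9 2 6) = (0 9 2 8 5 6) = [9, 1, 8, 3, 4, 6, 0, 7, 5, 2]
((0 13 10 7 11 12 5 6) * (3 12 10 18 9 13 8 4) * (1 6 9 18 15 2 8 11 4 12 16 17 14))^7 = (18)(0 17 7 6 16 10 1 3 11 14 4) = [17, 3, 2, 11, 0, 5, 16, 6, 8, 9, 1, 14, 12, 13, 4, 15, 10, 7, 18]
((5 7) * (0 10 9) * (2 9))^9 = (0 10 2 9)(5 7) = [10, 1, 9, 3, 4, 7, 6, 5, 8, 0, 2]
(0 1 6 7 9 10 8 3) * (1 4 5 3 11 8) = (0 4 5 3)(1 6 7 9 10)(8 11) = [4, 6, 2, 0, 5, 3, 7, 9, 11, 10, 1, 8]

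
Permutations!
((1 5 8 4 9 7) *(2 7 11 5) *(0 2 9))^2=(0 7 9 5 4 2 1 11 8)=[7, 11, 1, 3, 2, 4, 6, 9, 0, 5, 10, 8]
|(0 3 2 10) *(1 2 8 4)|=7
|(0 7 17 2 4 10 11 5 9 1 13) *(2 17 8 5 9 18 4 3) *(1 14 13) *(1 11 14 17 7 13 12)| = |(0 13)(1 11 9 17 7 8 5 18 4 10 14 12)(2 3)| = 12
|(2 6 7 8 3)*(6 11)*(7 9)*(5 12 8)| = 9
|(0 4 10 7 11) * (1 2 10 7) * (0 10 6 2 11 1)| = |(0 4 7 1 11 10)(2 6)| = 6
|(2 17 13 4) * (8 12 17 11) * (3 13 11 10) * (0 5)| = |(0 5)(2 10 3 13 4)(8 12 17 11)| = 20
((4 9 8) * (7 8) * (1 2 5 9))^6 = (1 4 8 7 9 5 2) = [0, 4, 1, 3, 8, 2, 6, 9, 7, 5]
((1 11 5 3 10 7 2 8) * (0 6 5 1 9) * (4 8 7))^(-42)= (11)(0 8 10 5)(3 6 9 4)= [8, 1, 2, 6, 3, 0, 9, 7, 10, 4, 5, 11]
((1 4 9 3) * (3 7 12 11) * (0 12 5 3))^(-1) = [11, 3, 2, 5, 1, 7, 6, 9, 8, 4, 10, 12, 0] = (0 11 12)(1 3 5 7 9 4)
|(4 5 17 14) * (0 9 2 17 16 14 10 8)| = 12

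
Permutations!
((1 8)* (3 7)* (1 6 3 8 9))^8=(9)=[0, 1, 2, 3, 4, 5, 6, 7, 8, 9]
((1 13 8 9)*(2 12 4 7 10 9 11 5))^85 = (1 7 2 8 9 4 5 13 10 12 11) = [0, 7, 8, 3, 5, 13, 6, 2, 9, 4, 12, 1, 11, 10]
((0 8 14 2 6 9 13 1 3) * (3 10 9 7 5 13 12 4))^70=(14)=[0, 1, 2, 3, 4, 5, 6, 7, 8, 9, 10, 11, 12, 13, 14]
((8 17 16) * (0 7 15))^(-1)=(0 15 7)(8 16 17)=[15, 1, 2, 3, 4, 5, 6, 0, 16, 9, 10, 11, 12, 13, 14, 7, 17, 8]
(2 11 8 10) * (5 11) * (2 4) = (2 5 11 8 10 4) = [0, 1, 5, 3, 2, 11, 6, 7, 10, 9, 4, 8]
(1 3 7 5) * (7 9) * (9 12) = [0, 3, 2, 12, 4, 1, 6, 5, 8, 7, 10, 11, 9] = (1 3 12 9 7 5)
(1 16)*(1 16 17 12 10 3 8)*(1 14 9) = (1 17 12 10 3 8 14 9) = [0, 17, 2, 8, 4, 5, 6, 7, 14, 1, 3, 11, 10, 13, 9, 15, 16, 12]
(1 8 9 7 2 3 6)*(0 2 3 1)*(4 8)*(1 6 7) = (0 2 6)(1 4 8 9)(3 7) = [2, 4, 6, 7, 8, 5, 0, 3, 9, 1]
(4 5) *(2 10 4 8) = (2 10 4 5 8) = [0, 1, 10, 3, 5, 8, 6, 7, 2, 9, 4]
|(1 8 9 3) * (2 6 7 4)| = 4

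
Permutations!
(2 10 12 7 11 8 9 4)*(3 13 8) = (2 10 12 7 11 3 13 8 9 4) = [0, 1, 10, 13, 2, 5, 6, 11, 9, 4, 12, 3, 7, 8]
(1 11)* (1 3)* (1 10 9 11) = (3 10 9 11) = [0, 1, 2, 10, 4, 5, 6, 7, 8, 11, 9, 3]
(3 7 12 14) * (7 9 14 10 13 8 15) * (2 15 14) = (2 15 7 12 10 13 8 14 3 9) = [0, 1, 15, 9, 4, 5, 6, 12, 14, 2, 13, 11, 10, 8, 3, 7]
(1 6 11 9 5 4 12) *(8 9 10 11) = [0, 6, 2, 3, 12, 4, 8, 7, 9, 5, 11, 10, 1] = (1 6 8 9 5 4 12)(10 11)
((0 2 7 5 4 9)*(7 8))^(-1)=[9, 1, 0, 3, 5, 7, 6, 8, 2, 4]=(0 9 4 5 7 8 2)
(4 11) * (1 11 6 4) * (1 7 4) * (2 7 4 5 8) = (1 11 4 6)(2 7 5 8) = [0, 11, 7, 3, 6, 8, 1, 5, 2, 9, 10, 4]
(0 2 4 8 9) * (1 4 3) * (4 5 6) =[2, 5, 3, 1, 8, 6, 4, 7, 9, 0] =(0 2 3 1 5 6 4 8 9)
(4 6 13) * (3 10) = (3 10)(4 6 13) = [0, 1, 2, 10, 6, 5, 13, 7, 8, 9, 3, 11, 12, 4]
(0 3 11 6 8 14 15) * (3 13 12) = (0 13 12 3 11 6 8 14 15) = [13, 1, 2, 11, 4, 5, 8, 7, 14, 9, 10, 6, 3, 12, 15, 0]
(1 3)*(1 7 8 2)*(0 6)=(0 6)(1 3 7 8 2)=[6, 3, 1, 7, 4, 5, 0, 8, 2]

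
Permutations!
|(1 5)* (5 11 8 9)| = |(1 11 8 9 5)| = 5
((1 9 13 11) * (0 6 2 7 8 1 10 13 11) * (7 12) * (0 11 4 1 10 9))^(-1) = (0 1 4 9 11 13 10 8 7 12 2 6) = [1, 4, 6, 3, 9, 5, 0, 12, 7, 11, 8, 13, 2, 10]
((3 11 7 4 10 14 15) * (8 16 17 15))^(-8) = [0, 1, 2, 7, 14, 5, 6, 10, 17, 9, 8, 4, 12, 13, 16, 11, 15, 3] = (3 7 10 8 17)(4 14 16 15 11)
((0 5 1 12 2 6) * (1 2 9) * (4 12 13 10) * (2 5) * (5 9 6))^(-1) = (0 6 12 4 10 13 1 9 5 2) = [6, 9, 0, 3, 10, 2, 12, 7, 8, 5, 13, 11, 4, 1]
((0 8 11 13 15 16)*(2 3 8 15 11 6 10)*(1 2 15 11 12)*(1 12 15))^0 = (16) = [0, 1, 2, 3, 4, 5, 6, 7, 8, 9, 10, 11, 12, 13, 14, 15, 16]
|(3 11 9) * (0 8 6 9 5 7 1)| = |(0 8 6 9 3 11 5 7 1)| = 9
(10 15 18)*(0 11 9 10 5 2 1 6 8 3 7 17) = [11, 6, 1, 7, 4, 2, 8, 17, 3, 10, 15, 9, 12, 13, 14, 18, 16, 0, 5] = (0 11 9 10 15 18 5 2 1 6 8 3 7 17)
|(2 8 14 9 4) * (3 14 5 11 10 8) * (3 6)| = |(2 6 3 14 9 4)(5 11 10 8)| = 12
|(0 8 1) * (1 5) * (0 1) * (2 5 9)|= |(0 8 9 2 5)|= 5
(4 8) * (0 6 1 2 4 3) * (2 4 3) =(0 6 1 4 8 2 3) =[6, 4, 3, 0, 8, 5, 1, 7, 2]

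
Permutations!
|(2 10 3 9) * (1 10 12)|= 6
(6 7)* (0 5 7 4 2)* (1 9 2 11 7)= [5, 9, 0, 3, 11, 1, 4, 6, 8, 2, 10, 7]= (0 5 1 9 2)(4 11 7 6)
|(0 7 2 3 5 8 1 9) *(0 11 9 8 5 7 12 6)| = 6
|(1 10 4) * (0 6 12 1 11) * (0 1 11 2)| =|(0 6 12 11 1 10 4 2)| =8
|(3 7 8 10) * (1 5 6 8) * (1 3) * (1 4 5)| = |(3 7)(4 5 6 8 10)| = 10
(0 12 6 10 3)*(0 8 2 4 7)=[12, 1, 4, 8, 7, 5, 10, 0, 2, 9, 3, 11, 6]=(0 12 6 10 3 8 2 4 7)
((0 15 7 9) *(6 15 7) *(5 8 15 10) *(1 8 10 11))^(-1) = (0 9 7)(1 11 6 15 8)(5 10) = [9, 11, 2, 3, 4, 10, 15, 0, 1, 7, 5, 6, 12, 13, 14, 8]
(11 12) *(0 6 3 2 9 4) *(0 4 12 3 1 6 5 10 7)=[5, 6, 9, 2, 4, 10, 1, 0, 8, 12, 7, 3, 11]=(0 5 10 7)(1 6)(2 9 12 11 3)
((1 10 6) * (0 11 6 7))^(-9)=(0 1)(6 7)(10 11)=[1, 0, 2, 3, 4, 5, 7, 6, 8, 9, 11, 10]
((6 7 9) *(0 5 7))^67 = (0 7 6 5 9) = [7, 1, 2, 3, 4, 9, 5, 6, 8, 0]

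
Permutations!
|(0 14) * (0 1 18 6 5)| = |(0 14 1 18 6 5)| = 6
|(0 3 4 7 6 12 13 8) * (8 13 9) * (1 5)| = 8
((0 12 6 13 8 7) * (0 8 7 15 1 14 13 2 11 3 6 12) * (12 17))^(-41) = (1 14 13 7 8 15)(2 6 3 11)(12 17) = [0, 14, 6, 11, 4, 5, 3, 8, 15, 9, 10, 2, 17, 7, 13, 1, 16, 12]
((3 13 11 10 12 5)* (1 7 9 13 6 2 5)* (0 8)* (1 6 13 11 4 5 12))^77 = (0 8)(1 9 10 7 11)(2 6 12)(3 13 4 5) = [8, 9, 6, 13, 5, 3, 12, 11, 0, 10, 7, 1, 2, 4]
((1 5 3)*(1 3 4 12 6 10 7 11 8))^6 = [0, 7, 2, 3, 8, 11, 5, 12, 10, 9, 4, 6, 1] = (1 7 12)(4 8 10)(5 11 6)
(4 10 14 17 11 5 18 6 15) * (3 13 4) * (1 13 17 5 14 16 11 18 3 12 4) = (1 13)(3 17 18 6 15 12 4 10 16 11 14 5) = [0, 13, 2, 17, 10, 3, 15, 7, 8, 9, 16, 14, 4, 1, 5, 12, 11, 18, 6]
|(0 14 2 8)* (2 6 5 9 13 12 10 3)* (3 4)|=12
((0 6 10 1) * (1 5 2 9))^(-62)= (0 6 10 5 2 9 1)= [6, 0, 9, 3, 4, 2, 10, 7, 8, 1, 5]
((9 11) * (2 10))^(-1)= [0, 1, 10, 3, 4, 5, 6, 7, 8, 11, 2, 9]= (2 10)(9 11)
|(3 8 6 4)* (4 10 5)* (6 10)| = 5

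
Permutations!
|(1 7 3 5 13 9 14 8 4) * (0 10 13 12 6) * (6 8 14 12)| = |(14)(0 10 13 9 12 8 4 1 7 3 5 6)| = 12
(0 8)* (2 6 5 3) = (0 8)(2 6 5 3) = [8, 1, 6, 2, 4, 3, 5, 7, 0]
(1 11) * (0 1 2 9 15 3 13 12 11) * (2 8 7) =[1, 0, 9, 13, 4, 5, 6, 2, 7, 15, 10, 8, 11, 12, 14, 3] =(0 1)(2 9 15 3 13 12 11 8 7)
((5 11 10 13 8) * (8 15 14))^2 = (5 10 15 8 11 13 14) = [0, 1, 2, 3, 4, 10, 6, 7, 11, 9, 15, 13, 12, 14, 5, 8]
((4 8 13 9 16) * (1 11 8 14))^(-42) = (1 4 9 8)(11 14 16 13) = [0, 4, 2, 3, 9, 5, 6, 7, 1, 8, 10, 14, 12, 11, 16, 15, 13]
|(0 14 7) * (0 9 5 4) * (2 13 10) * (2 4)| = |(0 14 7 9 5 2 13 10 4)| = 9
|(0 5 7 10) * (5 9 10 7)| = |(0 9 10)| = 3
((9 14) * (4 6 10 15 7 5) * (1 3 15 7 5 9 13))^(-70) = (1 7 5 13 10 15 14 6 3 9 4) = [0, 7, 2, 9, 1, 13, 3, 5, 8, 4, 15, 11, 12, 10, 6, 14]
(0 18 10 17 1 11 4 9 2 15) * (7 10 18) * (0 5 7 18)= (0 18)(1 11 4 9 2 15 5 7 10 17)= [18, 11, 15, 3, 9, 7, 6, 10, 8, 2, 17, 4, 12, 13, 14, 5, 16, 1, 0]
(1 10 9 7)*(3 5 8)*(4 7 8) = (1 10 9 8 3 5 4 7) = [0, 10, 2, 5, 7, 4, 6, 1, 3, 8, 9]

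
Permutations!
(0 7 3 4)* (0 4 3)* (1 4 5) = [7, 4, 2, 3, 5, 1, 6, 0] = (0 7)(1 4 5)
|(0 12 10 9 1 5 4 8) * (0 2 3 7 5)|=|(0 12 10 9 1)(2 3 7 5 4 8)|=30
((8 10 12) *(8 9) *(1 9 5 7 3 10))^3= [0, 1, 2, 5, 4, 10, 6, 12, 8, 9, 7, 11, 3]= (3 5 10 7 12)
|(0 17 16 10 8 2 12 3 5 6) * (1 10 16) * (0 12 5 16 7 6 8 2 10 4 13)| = 20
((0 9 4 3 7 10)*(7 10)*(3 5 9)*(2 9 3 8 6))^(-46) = [10, 1, 6, 5, 9, 4, 8, 7, 0, 2, 3] = (0 10 3 5 4 9 2 6 8)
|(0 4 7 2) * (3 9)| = 4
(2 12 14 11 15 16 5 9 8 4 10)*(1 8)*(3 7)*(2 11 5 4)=(1 8 2 12 14 5 9)(3 7)(4 10 11 15 16)=[0, 8, 12, 7, 10, 9, 6, 3, 2, 1, 11, 15, 14, 13, 5, 16, 4]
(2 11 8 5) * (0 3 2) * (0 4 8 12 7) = (0 3 2 11 12 7)(4 8 5) = [3, 1, 11, 2, 8, 4, 6, 0, 5, 9, 10, 12, 7]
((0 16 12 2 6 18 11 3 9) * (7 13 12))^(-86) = (0 7 12 6 11 9 16 13 2 18 3) = [7, 1, 18, 0, 4, 5, 11, 12, 8, 16, 10, 9, 6, 2, 14, 15, 13, 17, 3]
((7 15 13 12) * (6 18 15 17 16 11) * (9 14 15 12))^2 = (6 12 17 11 18 7 16)(9 15)(13 14) = [0, 1, 2, 3, 4, 5, 12, 16, 8, 15, 10, 18, 17, 14, 13, 9, 6, 11, 7]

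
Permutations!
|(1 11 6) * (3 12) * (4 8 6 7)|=|(1 11 7 4 8 6)(3 12)|=6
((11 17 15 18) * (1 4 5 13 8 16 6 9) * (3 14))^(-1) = [0, 9, 2, 14, 1, 4, 16, 7, 13, 6, 10, 18, 12, 5, 3, 17, 8, 11, 15] = (1 9 6 16 8 13 5 4)(3 14)(11 18 15 17)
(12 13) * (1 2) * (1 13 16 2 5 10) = (1 5 10)(2 13 12 16) = [0, 5, 13, 3, 4, 10, 6, 7, 8, 9, 1, 11, 16, 12, 14, 15, 2]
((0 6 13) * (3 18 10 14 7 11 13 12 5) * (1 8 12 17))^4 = [8, 3, 2, 7, 4, 14, 12, 6, 18, 9, 13, 17, 10, 1, 0, 15, 16, 5, 11] = (0 8 18 11 17 5 14)(1 3 7 6 12 10 13)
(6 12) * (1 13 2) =(1 13 2)(6 12) =[0, 13, 1, 3, 4, 5, 12, 7, 8, 9, 10, 11, 6, 2]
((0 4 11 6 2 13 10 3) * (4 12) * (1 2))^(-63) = (0 13 6 12 10 1 4 3 2 11) = [13, 4, 11, 2, 3, 5, 12, 7, 8, 9, 1, 0, 10, 6]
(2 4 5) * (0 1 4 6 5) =(0 1 4)(2 6 5) =[1, 4, 6, 3, 0, 2, 5]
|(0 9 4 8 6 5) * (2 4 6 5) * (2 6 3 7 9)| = |(0 2 4 8 5)(3 7 9)| = 15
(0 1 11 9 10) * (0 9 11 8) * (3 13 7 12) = [1, 8, 2, 13, 4, 5, 6, 12, 0, 10, 9, 11, 3, 7] = (0 1 8)(3 13 7 12)(9 10)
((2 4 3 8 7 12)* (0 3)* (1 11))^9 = (0 8 12 4 3 7 2)(1 11) = [8, 11, 0, 7, 3, 5, 6, 2, 12, 9, 10, 1, 4]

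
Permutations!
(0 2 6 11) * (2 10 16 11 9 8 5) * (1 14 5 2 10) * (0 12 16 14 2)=(0 1 2 6 9 8)(5 10 14)(11 12 16)=[1, 2, 6, 3, 4, 10, 9, 7, 0, 8, 14, 12, 16, 13, 5, 15, 11]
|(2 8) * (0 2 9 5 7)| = 6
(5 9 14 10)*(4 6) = [0, 1, 2, 3, 6, 9, 4, 7, 8, 14, 5, 11, 12, 13, 10] = (4 6)(5 9 14 10)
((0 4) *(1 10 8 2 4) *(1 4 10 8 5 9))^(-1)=(0 4)(1 9 5 10 2 8)=[4, 9, 8, 3, 0, 10, 6, 7, 1, 5, 2]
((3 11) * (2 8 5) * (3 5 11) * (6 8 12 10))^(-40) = [0, 1, 10, 3, 4, 12, 11, 7, 5, 9, 8, 2, 6] = (2 10 8 5 12 6 11)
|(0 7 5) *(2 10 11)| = |(0 7 5)(2 10 11)| = 3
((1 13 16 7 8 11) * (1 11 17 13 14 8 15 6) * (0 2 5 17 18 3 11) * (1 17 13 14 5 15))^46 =(0 8 15 3 17)(1 5 13 16 7)(2 18 6 11 14) =[8, 5, 18, 17, 4, 13, 11, 1, 15, 9, 10, 14, 12, 16, 2, 3, 7, 0, 6]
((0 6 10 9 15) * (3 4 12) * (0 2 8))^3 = (0 9 8 10 2 6 15) = [9, 1, 6, 3, 4, 5, 15, 7, 10, 8, 2, 11, 12, 13, 14, 0]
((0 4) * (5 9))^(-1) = (0 4)(5 9) = [4, 1, 2, 3, 0, 9, 6, 7, 8, 5]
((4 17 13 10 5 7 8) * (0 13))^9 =(0 13 10 5 7 8 4 17) =[13, 1, 2, 3, 17, 7, 6, 8, 4, 9, 5, 11, 12, 10, 14, 15, 16, 0]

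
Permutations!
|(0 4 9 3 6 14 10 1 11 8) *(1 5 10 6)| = 14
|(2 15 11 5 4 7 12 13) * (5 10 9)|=|(2 15 11 10 9 5 4 7 12 13)|=10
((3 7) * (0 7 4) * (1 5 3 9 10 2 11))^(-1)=(0 4 3 5 1 11 2 10 9 7)=[4, 11, 10, 5, 3, 1, 6, 0, 8, 7, 9, 2]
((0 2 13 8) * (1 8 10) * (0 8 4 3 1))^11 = (0 10 13 2)(1 3 4) = [10, 3, 0, 4, 1, 5, 6, 7, 8, 9, 13, 11, 12, 2]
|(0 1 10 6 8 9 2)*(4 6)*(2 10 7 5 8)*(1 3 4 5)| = 20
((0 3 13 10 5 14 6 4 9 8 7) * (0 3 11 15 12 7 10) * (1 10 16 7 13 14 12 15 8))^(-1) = (0 13 12 5 10 1 9 4 6 14 3 7 16 8 11) = [13, 9, 2, 7, 6, 10, 14, 16, 11, 4, 1, 0, 5, 12, 3, 15, 8]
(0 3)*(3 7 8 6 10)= (0 7 8 6 10 3)= [7, 1, 2, 0, 4, 5, 10, 8, 6, 9, 3]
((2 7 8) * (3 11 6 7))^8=(2 11 7)(3 6 8)=[0, 1, 11, 6, 4, 5, 8, 2, 3, 9, 10, 7]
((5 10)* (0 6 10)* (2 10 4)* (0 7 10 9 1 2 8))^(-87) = [6, 1, 2, 3, 8, 5, 4, 7, 0, 9, 10] = (10)(0 6 4 8)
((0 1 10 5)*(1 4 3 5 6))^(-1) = (0 5 3 4)(1 6 10) = [5, 6, 2, 4, 0, 3, 10, 7, 8, 9, 1]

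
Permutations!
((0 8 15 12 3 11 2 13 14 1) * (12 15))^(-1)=[1, 14, 11, 12, 4, 5, 6, 7, 0, 9, 10, 3, 8, 2, 13, 15]=(15)(0 1 14 13 2 11 3 12 8)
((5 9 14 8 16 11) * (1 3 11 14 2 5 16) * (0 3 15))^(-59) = (0 8 11 15 14 3 1 16)(2 5 9) = [8, 16, 5, 1, 4, 9, 6, 7, 11, 2, 10, 15, 12, 13, 3, 14, 0]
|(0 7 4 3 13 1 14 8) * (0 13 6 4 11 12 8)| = 24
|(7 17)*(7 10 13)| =|(7 17 10 13)| =4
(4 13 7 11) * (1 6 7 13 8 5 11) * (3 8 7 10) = (13)(1 6 10 3 8 5 11 4 7) = [0, 6, 2, 8, 7, 11, 10, 1, 5, 9, 3, 4, 12, 13]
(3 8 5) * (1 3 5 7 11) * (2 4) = (1 3 8 7 11)(2 4) = [0, 3, 4, 8, 2, 5, 6, 11, 7, 9, 10, 1]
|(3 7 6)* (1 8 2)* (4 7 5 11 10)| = |(1 8 2)(3 5 11 10 4 7 6)| = 21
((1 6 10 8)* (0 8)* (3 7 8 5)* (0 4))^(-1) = (0 4 10 6 1 8 7 3 5) = [4, 8, 2, 5, 10, 0, 1, 3, 7, 9, 6]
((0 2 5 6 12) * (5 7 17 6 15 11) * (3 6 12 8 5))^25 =[0, 1, 2, 6, 4, 15, 8, 7, 5, 9, 10, 3, 12, 13, 14, 11, 16, 17] =(17)(3 6 8 5 15 11)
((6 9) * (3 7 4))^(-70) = [0, 1, 2, 4, 7, 5, 6, 3, 8, 9] = (9)(3 4 7)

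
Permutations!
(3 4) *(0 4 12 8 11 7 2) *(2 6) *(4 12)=[12, 1, 0, 4, 3, 5, 2, 6, 11, 9, 10, 7, 8]=(0 12 8 11 7 6 2)(3 4)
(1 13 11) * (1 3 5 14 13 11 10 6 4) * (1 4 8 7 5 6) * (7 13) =(1 11 3 6 8 13 10)(5 14 7) =[0, 11, 2, 6, 4, 14, 8, 5, 13, 9, 1, 3, 12, 10, 7]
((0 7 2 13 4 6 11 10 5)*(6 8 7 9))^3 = (0 11)(2 8 13 7 4)(5 6)(9 10) = [11, 1, 8, 3, 2, 6, 5, 4, 13, 10, 9, 0, 12, 7]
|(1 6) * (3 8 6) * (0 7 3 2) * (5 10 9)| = 21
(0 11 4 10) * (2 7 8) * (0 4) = (0 11)(2 7 8)(4 10) = [11, 1, 7, 3, 10, 5, 6, 8, 2, 9, 4, 0]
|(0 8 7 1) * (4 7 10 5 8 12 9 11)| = 21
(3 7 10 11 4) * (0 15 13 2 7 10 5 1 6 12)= [15, 6, 7, 10, 3, 1, 12, 5, 8, 9, 11, 4, 0, 2, 14, 13]= (0 15 13 2 7 5 1 6 12)(3 10 11 4)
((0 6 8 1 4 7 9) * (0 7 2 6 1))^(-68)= (9)(0 6 4)(1 8 2)= [6, 8, 1, 3, 0, 5, 4, 7, 2, 9]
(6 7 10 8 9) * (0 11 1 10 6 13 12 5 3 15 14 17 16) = [11, 10, 2, 15, 4, 3, 7, 6, 9, 13, 8, 1, 5, 12, 17, 14, 0, 16] = (0 11 1 10 8 9 13 12 5 3 15 14 17 16)(6 7)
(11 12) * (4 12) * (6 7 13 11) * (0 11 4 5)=(0 11 5)(4 12 6 7 13)=[11, 1, 2, 3, 12, 0, 7, 13, 8, 9, 10, 5, 6, 4]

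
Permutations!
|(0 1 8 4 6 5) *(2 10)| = |(0 1 8 4 6 5)(2 10)| = 6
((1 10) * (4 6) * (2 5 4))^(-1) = (1 10)(2 6 4 5) = [0, 10, 6, 3, 5, 2, 4, 7, 8, 9, 1]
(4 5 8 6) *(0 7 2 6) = (0 7 2 6 4 5 8) = [7, 1, 6, 3, 5, 8, 4, 2, 0]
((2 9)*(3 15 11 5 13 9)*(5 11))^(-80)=(2 13 15)(3 9 5)=[0, 1, 13, 9, 4, 3, 6, 7, 8, 5, 10, 11, 12, 15, 14, 2]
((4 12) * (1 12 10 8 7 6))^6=[0, 6, 2, 3, 12, 5, 7, 8, 10, 9, 4, 11, 1]=(1 6 7 8 10 4 12)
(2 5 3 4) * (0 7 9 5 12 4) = (0 7 9 5 3)(2 12 4) = [7, 1, 12, 0, 2, 3, 6, 9, 8, 5, 10, 11, 4]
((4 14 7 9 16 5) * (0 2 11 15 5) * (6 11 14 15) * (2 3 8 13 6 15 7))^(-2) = [9, 1, 2, 16, 15, 11, 8, 5, 0, 4, 10, 13, 12, 3, 14, 6, 7] = (0 9 4 15 6 8)(3 16 7 5 11 13)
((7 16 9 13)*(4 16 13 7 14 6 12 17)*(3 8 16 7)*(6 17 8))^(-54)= (4 7 13 14 17)= [0, 1, 2, 3, 7, 5, 6, 13, 8, 9, 10, 11, 12, 14, 17, 15, 16, 4]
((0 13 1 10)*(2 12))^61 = (0 13 1 10)(2 12) = [13, 10, 12, 3, 4, 5, 6, 7, 8, 9, 0, 11, 2, 1]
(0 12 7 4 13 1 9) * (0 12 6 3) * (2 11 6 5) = (0 5 2 11 6 3)(1 9 12 7 4 13) = [5, 9, 11, 0, 13, 2, 3, 4, 8, 12, 10, 6, 7, 1]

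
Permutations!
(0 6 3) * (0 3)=(0 6)=[6, 1, 2, 3, 4, 5, 0]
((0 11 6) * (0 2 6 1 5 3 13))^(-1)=(0 13 3 5 1 11)(2 6)=[13, 11, 6, 5, 4, 1, 2, 7, 8, 9, 10, 0, 12, 3]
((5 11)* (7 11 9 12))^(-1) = (5 11 7 12 9) = [0, 1, 2, 3, 4, 11, 6, 12, 8, 5, 10, 7, 9]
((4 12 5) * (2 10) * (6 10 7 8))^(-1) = [0, 1, 10, 3, 5, 12, 8, 2, 7, 9, 6, 11, 4] = (2 10 6 8 7)(4 5 12)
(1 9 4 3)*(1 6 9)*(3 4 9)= (9)(3 6)= [0, 1, 2, 6, 4, 5, 3, 7, 8, 9]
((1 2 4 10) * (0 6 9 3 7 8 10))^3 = (0 3 10 4 9 8 2 6 7 1) = [3, 0, 6, 10, 9, 5, 7, 1, 2, 8, 4]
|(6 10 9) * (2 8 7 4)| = 12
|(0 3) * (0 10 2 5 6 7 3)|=6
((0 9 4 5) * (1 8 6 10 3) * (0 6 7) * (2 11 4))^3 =(0 11 6 1)(2 5 3 7)(4 10 8 9) =[11, 0, 5, 7, 10, 3, 1, 2, 9, 4, 8, 6]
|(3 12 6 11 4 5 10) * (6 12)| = 6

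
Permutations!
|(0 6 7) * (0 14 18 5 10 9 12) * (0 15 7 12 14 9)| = 10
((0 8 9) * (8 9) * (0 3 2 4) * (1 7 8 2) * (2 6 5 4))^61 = (0 5 8 1 9 4 6 7 3) = [5, 9, 2, 0, 6, 8, 7, 3, 1, 4]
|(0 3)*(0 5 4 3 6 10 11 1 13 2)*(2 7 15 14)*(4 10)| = 13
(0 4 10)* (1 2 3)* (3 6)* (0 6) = [4, 2, 0, 1, 10, 5, 3, 7, 8, 9, 6] = (0 4 10 6 3 1 2)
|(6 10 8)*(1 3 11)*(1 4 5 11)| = |(1 3)(4 5 11)(6 10 8)| = 6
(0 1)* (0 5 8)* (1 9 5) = (0 9 5 8) = [9, 1, 2, 3, 4, 8, 6, 7, 0, 5]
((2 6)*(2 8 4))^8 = (8) = [0, 1, 2, 3, 4, 5, 6, 7, 8]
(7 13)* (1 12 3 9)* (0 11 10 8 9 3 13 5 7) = (0 11 10 8 9 1 12 13)(5 7) = [11, 12, 2, 3, 4, 7, 6, 5, 9, 1, 8, 10, 13, 0]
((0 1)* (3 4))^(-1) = (0 1)(3 4) = [1, 0, 2, 4, 3]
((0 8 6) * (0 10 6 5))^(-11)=[8, 1, 2, 3, 4, 0, 10, 7, 5, 9, 6]=(0 8 5)(6 10)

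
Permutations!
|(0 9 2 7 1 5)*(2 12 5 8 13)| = |(0 9 12 5)(1 8 13 2 7)| = 20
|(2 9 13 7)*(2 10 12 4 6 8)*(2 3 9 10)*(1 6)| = 11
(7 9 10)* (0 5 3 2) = (0 5 3 2)(7 9 10) = [5, 1, 0, 2, 4, 3, 6, 9, 8, 10, 7]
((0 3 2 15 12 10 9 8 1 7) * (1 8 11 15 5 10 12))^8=(0 1 11 10 2)(3 7 15 9 5)=[1, 11, 0, 7, 4, 3, 6, 15, 8, 5, 2, 10, 12, 13, 14, 9]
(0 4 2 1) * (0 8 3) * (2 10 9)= (0 4 10 9 2 1 8 3)= [4, 8, 1, 0, 10, 5, 6, 7, 3, 2, 9]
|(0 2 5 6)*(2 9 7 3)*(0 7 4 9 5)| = |(0 5 6 7 3 2)(4 9)| = 6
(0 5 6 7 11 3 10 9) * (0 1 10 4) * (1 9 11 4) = (0 5 6 7 4)(1 10 11 3) = [5, 10, 2, 1, 0, 6, 7, 4, 8, 9, 11, 3]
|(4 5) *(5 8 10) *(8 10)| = |(4 10 5)| = 3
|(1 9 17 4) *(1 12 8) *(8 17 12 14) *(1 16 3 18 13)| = 11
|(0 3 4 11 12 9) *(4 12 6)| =12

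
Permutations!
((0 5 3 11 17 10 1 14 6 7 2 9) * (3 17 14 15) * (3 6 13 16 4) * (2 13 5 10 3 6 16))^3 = (0 15 6 2 10 16 7 9 1 4 13)(3 5 11 17 14) = [15, 4, 10, 5, 13, 11, 2, 9, 8, 1, 16, 17, 12, 0, 3, 6, 7, 14]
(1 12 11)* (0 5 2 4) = (0 5 2 4)(1 12 11) = [5, 12, 4, 3, 0, 2, 6, 7, 8, 9, 10, 1, 11]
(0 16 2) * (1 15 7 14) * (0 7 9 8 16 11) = [11, 15, 7, 3, 4, 5, 6, 14, 16, 8, 10, 0, 12, 13, 1, 9, 2] = (0 11)(1 15 9 8 16 2 7 14)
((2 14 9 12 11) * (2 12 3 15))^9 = (2 15 3 9 14)(11 12) = [0, 1, 15, 9, 4, 5, 6, 7, 8, 14, 10, 12, 11, 13, 2, 3]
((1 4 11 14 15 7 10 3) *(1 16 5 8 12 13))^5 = (1 7 8 11 3 13 15 5 4 10 12 14 16) = [0, 7, 2, 13, 10, 4, 6, 8, 11, 9, 12, 3, 14, 15, 16, 5, 1]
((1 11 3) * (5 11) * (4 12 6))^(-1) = [0, 3, 2, 11, 6, 1, 12, 7, 8, 9, 10, 5, 4] = (1 3 11 5)(4 6 12)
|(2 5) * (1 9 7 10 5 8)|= |(1 9 7 10 5 2 8)|= 7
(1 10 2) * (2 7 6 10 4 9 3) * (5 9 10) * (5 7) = (1 4 10 5 9 3 2)(6 7) = [0, 4, 1, 2, 10, 9, 7, 6, 8, 3, 5]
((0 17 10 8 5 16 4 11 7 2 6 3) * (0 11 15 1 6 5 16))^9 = (0 3 16 5 6 8 2 1 10 7 15 17 11 4) = [3, 10, 1, 16, 0, 6, 8, 15, 2, 9, 7, 4, 12, 13, 14, 17, 5, 11]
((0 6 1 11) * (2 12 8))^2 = [1, 0, 8, 3, 4, 5, 11, 7, 12, 9, 10, 6, 2] = (0 1)(2 8 12)(6 11)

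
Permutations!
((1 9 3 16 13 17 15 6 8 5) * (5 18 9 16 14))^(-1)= (1 5 14 3 9 18 8 6 15 17 13 16)= [0, 5, 2, 9, 4, 14, 15, 7, 6, 18, 10, 11, 12, 16, 3, 17, 1, 13, 8]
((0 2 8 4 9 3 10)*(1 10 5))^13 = (0 9 10 4 1 8 5 2 3) = [9, 8, 3, 0, 1, 2, 6, 7, 5, 10, 4]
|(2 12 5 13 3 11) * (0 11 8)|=|(0 11 2 12 5 13 3 8)|=8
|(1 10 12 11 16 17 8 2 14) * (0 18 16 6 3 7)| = 14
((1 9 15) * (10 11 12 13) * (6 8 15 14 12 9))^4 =(15)(9 10 12)(11 13 14) =[0, 1, 2, 3, 4, 5, 6, 7, 8, 10, 12, 13, 9, 14, 11, 15]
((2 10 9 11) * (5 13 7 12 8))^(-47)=(2 10 9 11)(5 12 13 8 7)=[0, 1, 10, 3, 4, 12, 6, 5, 7, 11, 9, 2, 13, 8]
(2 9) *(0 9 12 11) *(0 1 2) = (0 9)(1 2 12 11) = [9, 2, 12, 3, 4, 5, 6, 7, 8, 0, 10, 1, 11]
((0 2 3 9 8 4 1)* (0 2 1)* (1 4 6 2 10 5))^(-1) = (0 4)(1 5 10)(2 6 8 9 3) = [4, 5, 6, 2, 0, 10, 8, 7, 9, 3, 1]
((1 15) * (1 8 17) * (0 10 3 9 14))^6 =[10, 8, 2, 9, 4, 5, 6, 7, 1, 14, 3, 11, 12, 13, 0, 17, 16, 15] =(0 10 3 9 14)(1 8)(15 17)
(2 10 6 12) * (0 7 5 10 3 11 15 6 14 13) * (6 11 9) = [7, 1, 3, 9, 4, 10, 12, 5, 8, 6, 14, 15, 2, 0, 13, 11] = (0 7 5 10 14 13)(2 3 9 6 12)(11 15)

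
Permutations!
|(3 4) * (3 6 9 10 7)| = |(3 4 6 9 10 7)| = 6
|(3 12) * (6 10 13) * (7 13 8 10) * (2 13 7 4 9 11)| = |(2 13 6 4 9 11)(3 12)(8 10)| = 6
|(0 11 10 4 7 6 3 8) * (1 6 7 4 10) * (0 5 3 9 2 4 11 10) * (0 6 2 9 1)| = 21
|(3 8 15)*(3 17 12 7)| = 6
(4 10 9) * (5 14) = [0, 1, 2, 3, 10, 14, 6, 7, 8, 4, 9, 11, 12, 13, 5] = (4 10 9)(5 14)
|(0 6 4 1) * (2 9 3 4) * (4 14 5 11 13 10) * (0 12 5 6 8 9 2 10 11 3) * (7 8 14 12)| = |(0 14 6 10 4 1 7 8 9)(3 12 5)(11 13)| = 18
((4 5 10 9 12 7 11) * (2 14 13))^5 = (2 13 14)(4 7 9 5 11 12 10) = [0, 1, 13, 3, 7, 11, 6, 9, 8, 5, 4, 12, 10, 14, 2]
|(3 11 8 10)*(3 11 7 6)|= 3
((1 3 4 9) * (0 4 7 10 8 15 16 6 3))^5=(0 4 9 1)(3 16 8 7 6 15 10)=[4, 0, 2, 16, 9, 5, 15, 6, 7, 1, 3, 11, 12, 13, 14, 10, 8]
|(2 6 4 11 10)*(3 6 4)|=4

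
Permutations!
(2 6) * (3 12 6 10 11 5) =(2 10 11 5 3 12 6) =[0, 1, 10, 12, 4, 3, 2, 7, 8, 9, 11, 5, 6]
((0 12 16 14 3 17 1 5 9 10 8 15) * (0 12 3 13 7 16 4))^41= (0 15 9 17 4 8 5 3 12 10 1)(7 16 14 13)= [15, 0, 2, 12, 8, 3, 6, 16, 5, 17, 1, 11, 10, 7, 13, 9, 14, 4]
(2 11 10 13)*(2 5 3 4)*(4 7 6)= (2 11 10 13 5 3 7 6 4)= [0, 1, 11, 7, 2, 3, 4, 6, 8, 9, 13, 10, 12, 5]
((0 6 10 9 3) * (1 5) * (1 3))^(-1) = [3, 9, 2, 5, 4, 1, 0, 7, 8, 10, 6] = (0 3 5 1 9 10 6)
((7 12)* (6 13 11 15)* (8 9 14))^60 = [0, 1, 2, 3, 4, 5, 6, 7, 8, 9, 10, 11, 12, 13, 14, 15] = (15)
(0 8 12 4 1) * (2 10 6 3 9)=(0 8 12 4 1)(2 10 6 3 9)=[8, 0, 10, 9, 1, 5, 3, 7, 12, 2, 6, 11, 4]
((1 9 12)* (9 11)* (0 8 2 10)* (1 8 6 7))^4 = (0 11 2 7 12)(1 8 6 9 10) = [11, 8, 7, 3, 4, 5, 9, 12, 6, 10, 1, 2, 0]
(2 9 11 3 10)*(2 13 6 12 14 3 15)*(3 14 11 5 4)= (2 9 5 4 3 10 13 6 12 11 15)= [0, 1, 9, 10, 3, 4, 12, 7, 8, 5, 13, 15, 11, 6, 14, 2]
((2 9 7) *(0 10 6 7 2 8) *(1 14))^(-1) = [8, 14, 9, 3, 4, 5, 10, 6, 7, 2, 0, 11, 12, 13, 1] = (0 8 7 6 10)(1 14)(2 9)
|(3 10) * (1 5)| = 2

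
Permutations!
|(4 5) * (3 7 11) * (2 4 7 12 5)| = |(2 4)(3 12 5 7 11)| = 10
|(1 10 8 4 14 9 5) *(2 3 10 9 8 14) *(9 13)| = 12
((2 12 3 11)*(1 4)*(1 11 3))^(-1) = [0, 12, 11, 3, 1, 5, 6, 7, 8, 9, 10, 4, 2] = (1 12 2 11 4)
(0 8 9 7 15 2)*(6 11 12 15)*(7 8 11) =[11, 1, 0, 3, 4, 5, 7, 6, 9, 8, 10, 12, 15, 13, 14, 2] =(0 11 12 15 2)(6 7)(8 9)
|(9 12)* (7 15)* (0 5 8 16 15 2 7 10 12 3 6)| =|(0 5 8 16 15 10 12 9 3 6)(2 7)| =10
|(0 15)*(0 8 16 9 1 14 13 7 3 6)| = 11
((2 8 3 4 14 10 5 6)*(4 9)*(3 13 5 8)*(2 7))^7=[0, 1, 13, 5, 7, 14, 10, 8, 9, 6, 3, 11, 12, 4, 2]=(2 13 4 7 8 9 6 10 3 5 14)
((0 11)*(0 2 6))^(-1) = (0 6 2 11) = [6, 1, 11, 3, 4, 5, 2, 7, 8, 9, 10, 0]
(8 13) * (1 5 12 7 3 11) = (1 5 12 7 3 11)(8 13) = [0, 5, 2, 11, 4, 12, 6, 3, 13, 9, 10, 1, 7, 8]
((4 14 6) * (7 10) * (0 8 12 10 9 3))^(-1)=(0 3 9 7 10 12 8)(4 6 14)=[3, 1, 2, 9, 6, 5, 14, 10, 0, 7, 12, 11, 8, 13, 4]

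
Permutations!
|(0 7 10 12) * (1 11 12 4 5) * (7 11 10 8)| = |(0 11 12)(1 10 4 5)(7 8)| = 12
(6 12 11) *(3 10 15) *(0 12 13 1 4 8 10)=(0 12 11 6 13 1 4 8 10 15 3)=[12, 4, 2, 0, 8, 5, 13, 7, 10, 9, 15, 6, 11, 1, 14, 3]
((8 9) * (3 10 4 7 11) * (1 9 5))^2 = (1 8)(3 4 11 10 7)(5 9) = [0, 8, 2, 4, 11, 9, 6, 3, 1, 5, 7, 10]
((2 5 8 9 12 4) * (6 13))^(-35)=[0, 1, 5, 3, 2, 8, 13, 7, 9, 12, 10, 11, 4, 6]=(2 5 8 9 12 4)(6 13)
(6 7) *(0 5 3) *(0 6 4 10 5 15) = (0 15)(3 6 7 4 10 5) = [15, 1, 2, 6, 10, 3, 7, 4, 8, 9, 5, 11, 12, 13, 14, 0]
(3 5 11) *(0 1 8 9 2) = [1, 8, 0, 5, 4, 11, 6, 7, 9, 2, 10, 3] = (0 1 8 9 2)(3 5 11)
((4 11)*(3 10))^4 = (11) = [0, 1, 2, 3, 4, 5, 6, 7, 8, 9, 10, 11]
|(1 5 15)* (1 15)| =2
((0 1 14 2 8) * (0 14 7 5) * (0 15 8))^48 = [0, 1, 2, 3, 4, 5, 6, 7, 8, 9, 10, 11, 12, 13, 14, 15] = (15)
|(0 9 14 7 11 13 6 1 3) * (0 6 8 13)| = 30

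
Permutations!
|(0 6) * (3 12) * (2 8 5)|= 6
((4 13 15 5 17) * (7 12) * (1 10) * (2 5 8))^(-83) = (1 10)(2 5 17 4 13 15 8)(7 12) = [0, 10, 5, 3, 13, 17, 6, 12, 2, 9, 1, 11, 7, 15, 14, 8, 16, 4]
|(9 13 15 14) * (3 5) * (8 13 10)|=|(3 5)(8 13 15 14 9 10)|=6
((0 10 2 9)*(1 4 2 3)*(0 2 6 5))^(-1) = (0 5 6 4 1 3 10)(2 9) = [5, 3, 9, 10, 1, 6, 4, 7, 8, 2, 0]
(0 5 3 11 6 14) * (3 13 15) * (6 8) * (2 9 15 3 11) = (0 5 13 3 2 9 15 11 8 6 14) = [5, 1, 9, 2, 4, 13, 14, 7, 6, 15, 10, 8, 12, 3, 0, 11]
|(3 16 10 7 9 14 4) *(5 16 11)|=|(3 11 5 16 10 7 9 14 4)|=9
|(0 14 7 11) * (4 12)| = 4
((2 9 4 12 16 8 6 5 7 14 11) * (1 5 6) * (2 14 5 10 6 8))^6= (1 6)(2 9 4 12 16)(8 10)= [0, 6, 9, 3, 12, 5, 1, 7, 10, 4, 8, 11, 16, 13, 14, 15, 2]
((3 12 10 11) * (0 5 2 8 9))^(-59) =(0 5 2 8 9)(3 12 10 11) =[5, 1, 8, 12, 4, 2, 6, 7, 9, 0, 11, 3, 10]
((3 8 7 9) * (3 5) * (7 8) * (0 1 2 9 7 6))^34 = (0 6 3 5 9 2 1) = [6, 0, 1, 5, 4, 9, 3, 7, 8, 2]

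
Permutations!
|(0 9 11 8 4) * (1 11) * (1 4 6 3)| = |(0 9 4)(1 11 8 6 3)| = 15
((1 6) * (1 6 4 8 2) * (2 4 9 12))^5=(1 9 12 2)(4 8)=[0, 9, 1, 3, 8, 5, 6, 7, 4, 12, 10, 11, 2]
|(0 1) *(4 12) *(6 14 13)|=6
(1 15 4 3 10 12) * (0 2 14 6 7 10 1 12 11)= (0 2 14 6 7 10 11)(1 15 4 3)= [2, 15, 14, 1, 3, 5, 7, 10, 8, 9, 11, 0, 12, 13, 6, 4]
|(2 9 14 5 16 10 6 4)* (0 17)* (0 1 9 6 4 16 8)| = 35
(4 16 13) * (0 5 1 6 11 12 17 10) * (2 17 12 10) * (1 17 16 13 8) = [5, 6, 16, 3, 13, 17, 11, 7, 1, 9, 0, 10, 12, 4, 14, 15, 8, 2] = (0 5 17 2 16 8 1 6 11 10)(4 13)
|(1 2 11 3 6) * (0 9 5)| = |(0 9 5)(1 2 11 3 6)| = 15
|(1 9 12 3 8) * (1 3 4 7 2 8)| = |(1 9 12 4 7 2 8 3)| = 8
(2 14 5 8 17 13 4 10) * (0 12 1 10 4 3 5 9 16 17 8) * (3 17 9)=[12, 10, 14, 5, 4, 0, 6, 7, 8, 16, 2, 11, 1, 17, 3, 15, 9, 13]=(0 12 1 10 2 14 3 5)(9 16)(13 17)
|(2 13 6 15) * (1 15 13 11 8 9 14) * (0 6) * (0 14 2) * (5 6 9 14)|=24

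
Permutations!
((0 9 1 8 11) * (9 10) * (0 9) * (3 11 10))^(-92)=(0 10 8 1 9 11 3)=[10, 9, 2, 0, 4, 5, 6, 7, 1, 11, 8, 3]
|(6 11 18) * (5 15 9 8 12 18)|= |(5 15 9 8 12 18 6 11)|= 8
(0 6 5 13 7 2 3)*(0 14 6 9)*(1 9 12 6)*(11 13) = (0 12 6 5 11 13 7 2 3 14 1 9) = [12, 9, 3, 14, 4, 11, 5, 2, 8, 0, 10, 13, 6, 7, 1]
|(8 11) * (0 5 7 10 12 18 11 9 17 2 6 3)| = 13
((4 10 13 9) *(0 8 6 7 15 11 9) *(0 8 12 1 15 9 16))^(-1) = [16, 12, 2, 3, 9, 5, 8, 6, 13, 7, 4, 15, 0, 10, 14, 1, 11] = (0 16 11 15 1 12)(4 9 7 6 8 13 10)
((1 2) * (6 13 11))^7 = (1 2)(6 13 11) = [0, 2, 1, 3, 4, 5, 13, 7, 8, 9, 10, 6, 12, 11]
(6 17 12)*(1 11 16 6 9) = (1 11 16 6 17 12 9) = [0, 11, 2, 3, 4, 5, 17, 7, 8, 1, 10, 16, 9, 13, 14, 15, 6, 12]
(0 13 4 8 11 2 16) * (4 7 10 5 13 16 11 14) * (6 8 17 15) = (0 16)(2 11)(4 17 15 6 8 14)(5 13 7 10) = [16, 1, 11, 3, 17, 13, 8, 10, 14, 9, 5, 2, 12, 7, 4, 6, 0, 15]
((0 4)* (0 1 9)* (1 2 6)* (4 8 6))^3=(0 1 8 9 6)(2 4)=[1, 8, 4, 3, 2, 5, 0, 7, 9, 6]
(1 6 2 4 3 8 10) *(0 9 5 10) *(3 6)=(0 9 5 10 1 3 8)(2 4 6)=[9, 3, 4, 8, 6, 10, 2, 7, 0, 5, 1]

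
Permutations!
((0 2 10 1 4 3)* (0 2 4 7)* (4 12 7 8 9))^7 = (0 12 7) = [12, 1, 2, 3, 4, 5, 6, 0, 8, 9, 10, 11, 7]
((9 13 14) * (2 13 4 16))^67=[0, 1, 13, 3, 16, 5, 6, 7, 8, 4, 10, 11, 12, 14, 9, 15, 2]=(2 13 14 9 4 16)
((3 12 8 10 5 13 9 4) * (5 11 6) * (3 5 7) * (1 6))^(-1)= (1 11 10 8 12 3 7 6)(4 9 13 5)= [0, 11, 2, 7, 9, 4, 1, 6, 12, 13, 8, 10, 3, 5]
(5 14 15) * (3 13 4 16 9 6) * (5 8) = (3 13 4 16 9 6)(5 14 15 8) = [0, 1, 2, 13, 16, 14, 3, 7, 5, 6, 10, 11, 12, 4, 15, 8, 9]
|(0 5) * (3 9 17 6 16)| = 10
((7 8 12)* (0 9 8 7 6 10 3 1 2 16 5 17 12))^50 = (0 8 9)(1 12 2 6 16 10 5 3 17) = [8, 12, 6, 17, 4, 3, 16, 7, 9, 0, 5, 11, 2, 13, 14, 15, 10, 1]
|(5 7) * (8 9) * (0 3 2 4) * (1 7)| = 12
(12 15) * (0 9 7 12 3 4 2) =(0 9 7 12 15 3 4 2) =[9, 1, 0, 4, 2, 5, 6, 12, 8, 7, 10, 11, 15, 13, 14, 3]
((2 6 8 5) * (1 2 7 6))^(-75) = (1 2)(5 7 6 8) = [0, 2, 1, 3, 4, 7, 8, 6, 5]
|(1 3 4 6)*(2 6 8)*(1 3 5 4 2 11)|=15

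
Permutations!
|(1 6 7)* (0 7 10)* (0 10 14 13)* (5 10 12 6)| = 9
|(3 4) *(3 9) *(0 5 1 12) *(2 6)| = 12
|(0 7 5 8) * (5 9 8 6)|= |(0 7 9 8)(5 6)|= 4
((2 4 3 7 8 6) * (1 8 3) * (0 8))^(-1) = (0 1 4 2 6 8)(3 7) = [1, 4, 6, 7, 2, 5, 8, 3, 0]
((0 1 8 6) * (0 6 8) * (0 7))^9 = (8) = [0, 1, 2, 3, 4, 5, 6, 7, 8]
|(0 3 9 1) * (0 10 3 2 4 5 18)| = 20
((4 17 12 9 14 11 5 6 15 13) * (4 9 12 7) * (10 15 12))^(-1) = (4 7 17)(5 11 14 9 13 15 10 12 6) = [0, 1, 2, 3, 7, 11, 5, 17, 8, 13, 12, 14, 6, 15, 9, 10, 16, 4]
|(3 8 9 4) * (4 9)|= 3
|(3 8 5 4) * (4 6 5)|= 6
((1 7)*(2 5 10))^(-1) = (1 7)(2 10 5) = [0, 7, 10, 3, 4, 2, 6, 1, 8, 9, 5]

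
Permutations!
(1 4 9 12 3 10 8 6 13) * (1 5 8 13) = (1 4 9 12 3 10 13 5 8 6) = [0, 4, 2, 10, 9, 8, 1, 7, 6, 12, 13, 11, 3, 5]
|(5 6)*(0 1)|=|(0 1)(5 6)|=2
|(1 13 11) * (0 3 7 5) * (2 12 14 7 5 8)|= |(0 3 5)(1 13 11)(2 12 14 7 8)|= 15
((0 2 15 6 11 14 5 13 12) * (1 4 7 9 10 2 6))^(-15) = (0 12 13 5 14 11 6)(1 15 2 10 9 7 4) = [12, 15, 10, 3, 1, 14, 0, 4, 8, 7, 9, 6, 13, 5, 11, 2]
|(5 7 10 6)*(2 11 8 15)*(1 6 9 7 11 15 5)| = |(1 6)(2 15)(5 11 8)(7 10 9)| = 6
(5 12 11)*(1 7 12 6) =[0, 7, 2, 3, 4, 6, 1, 12, 8, 9, 10, 5, 11] =(1 7 12 11 5 6)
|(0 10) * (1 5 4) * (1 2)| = 4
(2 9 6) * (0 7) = (0 7)(2 9 6) = [7, 1, 9, 3, 4, 5, 2, 0, 8, 6]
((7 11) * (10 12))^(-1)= (7 11)(10 12)= [0, 1, 2, 3, 4, 5, 6, 11, 8, 9, 12, 7, 10]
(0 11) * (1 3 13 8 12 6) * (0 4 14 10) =(0 11 4 14 10)(1 3 13 8 12 6) =[11, 3, 2, 13, 14, 5, 1, 7, 12, 9, 0, 4, 6, 8, 10]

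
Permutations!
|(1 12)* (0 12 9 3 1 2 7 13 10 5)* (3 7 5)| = 12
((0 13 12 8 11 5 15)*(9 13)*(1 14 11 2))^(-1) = [15, 2, 8, 3, 4, 11, 6, 7, 12, 0, 10, 14, 13, 9, 1, 5] = (0 15 5 11 14 1 2 8 12 13 9)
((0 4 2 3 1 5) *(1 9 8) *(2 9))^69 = (0 8)(1 4)(2 3)(5 9) = [8, 4, 3, 2, 1, 9, 6, 7, 0, 5]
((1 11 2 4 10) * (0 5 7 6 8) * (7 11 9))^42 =(0 6 9 10 2 5 8 7 1 4 11) =[6, 4, 5, 3, 11, 8, 9, 1, 7, 10, 2, 0]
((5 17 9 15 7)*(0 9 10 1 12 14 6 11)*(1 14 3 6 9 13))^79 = [1, 3, 2, 11, 4, 10, 0, 17, 8, 7, 9, 13, 6, 12, 15, 5, 16, 14] = (0 1 3 11 13 12 6)(5 10 9 7 17 14 15)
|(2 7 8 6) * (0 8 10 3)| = |(0 8 6 2 7 10 3)| = 7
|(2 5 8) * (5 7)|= |(2 7 5 8)|= 4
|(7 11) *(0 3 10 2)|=4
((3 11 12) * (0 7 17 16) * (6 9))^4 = (17)(3 11 12) = [0, 1, 2, 11, 4, 5, 6, 7, 8, 9, 10, 12, 3, 13, 14, 15, 16, 17]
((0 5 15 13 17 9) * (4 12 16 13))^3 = (0 4 13)(5 12 17)(9 15 16) = [4, 1, 2, 3, 13, 12, 6, 7, 8, 15, 10, 11, 17, 0, 14, 16, 9, 5]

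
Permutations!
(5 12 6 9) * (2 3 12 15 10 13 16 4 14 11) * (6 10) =[0, 1, 3, 12, 14, 15, 9, 7, 8, 5, 13, 2, 10, 16, 11, 6, 4] =(2 3 12 10 13 16 4 14 11)(5 15 6 9)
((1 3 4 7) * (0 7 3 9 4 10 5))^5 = (0 3 1 5 4 7 10 9) = [3, 5, 2, 1, 7, 4, 6, 10, 8, 0, 9]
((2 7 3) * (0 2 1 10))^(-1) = (0 10 1 3 7 2) = [10, 3, 0, 7, 4, 5, 6, 2, 8, 9, 1]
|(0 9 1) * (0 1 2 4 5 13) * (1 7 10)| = 6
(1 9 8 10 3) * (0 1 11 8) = (0 1 9)(3 11 8 10) = [1, 9, 2, 11, 4, 5, 6, 7, 10, 0, 3, 8]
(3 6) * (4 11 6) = (3 4 11 6) = [0, 1, 2, 4, 11, 5, 3, 7, 8, 9, 10, 6]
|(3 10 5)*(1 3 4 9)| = 6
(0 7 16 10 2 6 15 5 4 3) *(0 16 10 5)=(0 7 10 2 6 15)(3 16 5 4)=[7, 1, 6, 16, 3, 4, 15, 10, 8, 9, 2, 11, 12, 13, 14, 0, 5]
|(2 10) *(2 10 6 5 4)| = 4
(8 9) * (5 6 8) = [0, 1, 2, 3, 4, 6, 8, 7, 9, 5] = (5 6 8 9)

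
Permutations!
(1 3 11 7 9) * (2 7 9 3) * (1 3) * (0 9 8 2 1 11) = (0 9 3)(2 7 11 8) = [9, 1, 7, 0, 4, 5, 6, 11, 2, 3, 10, 8]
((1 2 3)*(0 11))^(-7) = [11, 3, 1, 2, 4, 5, 6, 7, 8, 9, 10, 0] = (0 11)(1 3 2)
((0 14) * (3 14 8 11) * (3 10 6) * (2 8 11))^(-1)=(0 14 3 6 10 11)(2 8)=[14, 1, 8, 6, 4, 5, 10, 7, 2, 9, 11, 0, 12, 13, 3]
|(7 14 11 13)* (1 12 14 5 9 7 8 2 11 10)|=12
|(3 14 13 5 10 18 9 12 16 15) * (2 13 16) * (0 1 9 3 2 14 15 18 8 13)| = 20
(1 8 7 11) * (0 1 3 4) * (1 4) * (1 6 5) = (0 4)(1 8 7 11 3 6 5) = [4, 8, 2, 6, 0, 1, 5, 11, 7, 9, 10, 3]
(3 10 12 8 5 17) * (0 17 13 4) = (0 17 3 10 12 8 5 13 4) = [17, 1, 2, 10, 0, 13, 6, 7, 5, 9, 12, 11, 8, 4, 14, 15, 16, 3]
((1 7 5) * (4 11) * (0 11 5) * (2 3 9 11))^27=(11)=[0, 1, 2, 3, 4, 5, 6, 7, 8, 9, 10, 11]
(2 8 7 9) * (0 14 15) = (0 14 15)(2 8 7 9) = [14, 1, 8, 3, 4, 5, 6, 9, 7, 2, 10, 11, 12, 13, 15, 0]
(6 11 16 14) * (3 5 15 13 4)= [0, 1, 2, 5, 3, 15, 11, 7, 8, 9, 10, 16, 12, 4, 6, 13, 14]= (3 5 15 13 4)(6 11 16 14)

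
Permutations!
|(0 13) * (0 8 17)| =|(0 13 8 17)| =4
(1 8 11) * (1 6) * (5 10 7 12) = (1 8 11 6)(5 10 7 12) = [0, 8, 2, 3, 4, 10, 1, 12, 11, 9, 7, 6, 5]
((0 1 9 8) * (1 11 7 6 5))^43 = (0 6 9 11 5 8 7 1) = [6, 0, 2, 3, 4, 8, 9, 1, 7, 11, 10, 5]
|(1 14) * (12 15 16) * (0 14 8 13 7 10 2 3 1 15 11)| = 42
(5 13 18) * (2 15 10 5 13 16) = (2 15 10 5 16)(13 18) = [0, 1, 15, 3, 4, 16, 6, 7, 8, 9, 5, 11, 12, 18, 14, 10, 2, 17, 13]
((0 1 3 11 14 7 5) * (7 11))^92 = (14)(0 3 5 1 7) = [3, 7, 2, 5, 4, 1, 6, 0, 8, 9, 10, 11, 12, 13, 14]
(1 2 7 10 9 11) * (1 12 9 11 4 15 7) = [0, 2, 1, 3, 15, 5, 6, 10, 8, 4, 11, 12, 9, 13, 14, 7] = (1 2)(4 15 7 10 11 12 9)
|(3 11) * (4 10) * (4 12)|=6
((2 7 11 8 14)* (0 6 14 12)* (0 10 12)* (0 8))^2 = (0 14 7)(2 11 6) = [14, 1, 11, 3, 4, 5, 2, 0, 8, 9, 10, 6, 12, 13, 7]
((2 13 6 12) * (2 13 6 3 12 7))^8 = (2 7 6)(3 13 12) = [0, 1, 7, 13, 4, 5, 2, 6, 8, 9, 10, 11, 3, 12]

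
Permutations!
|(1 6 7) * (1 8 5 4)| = |(1 6 7 8 5 4)| = 6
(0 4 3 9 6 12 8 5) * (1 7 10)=(0 4 3 9 6 12 8 5)(1 7 10)=[4, 7, 2, 9, 3, 0, 12, 10, 5, 6, 1, 11, 8]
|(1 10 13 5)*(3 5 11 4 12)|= |(1 10 13 11 4 12 3 5)|= 8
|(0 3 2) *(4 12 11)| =3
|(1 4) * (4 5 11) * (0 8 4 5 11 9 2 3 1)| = 6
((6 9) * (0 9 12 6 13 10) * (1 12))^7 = (0 10 13 9)(1 12 6) = [10, 12, 2, 3, 4, 5, 1, 7, 8, 0, 13, 11, 6, 9]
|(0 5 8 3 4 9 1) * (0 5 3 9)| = 12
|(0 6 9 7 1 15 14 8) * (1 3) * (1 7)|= |(0 6 9 1 15 14 8)(3 7)|= 14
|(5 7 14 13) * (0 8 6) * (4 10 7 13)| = |(0 8 6)(4 10 7 14)(5 13)| = 12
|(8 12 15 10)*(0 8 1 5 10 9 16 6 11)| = |(0 8 12 15 9 16 6 11)(1 5 10)| = 24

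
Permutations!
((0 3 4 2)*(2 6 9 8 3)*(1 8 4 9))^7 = (0 2)(1 8 3 9 4 6) = [2, 8, 0, 9, 6, 5, 1, 7, 3, 4]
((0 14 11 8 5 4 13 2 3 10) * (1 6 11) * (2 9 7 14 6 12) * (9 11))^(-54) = (0 12 9 3 14)(1 6 2 7 10)(4 13 11 8 5) = [12, 6, 7, 14, 13, 4, 2, 10, 5, 3, 1, 8, 9, 11, 0]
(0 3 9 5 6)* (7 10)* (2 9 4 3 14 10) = (0 14 10 7 2 9 5 6)(3 4) = [14, 1, 9, 4, 3, 6, 0, 2, 8, 5, 7, 11, 12, 13, 10]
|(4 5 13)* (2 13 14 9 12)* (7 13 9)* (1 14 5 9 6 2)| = 14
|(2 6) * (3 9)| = 2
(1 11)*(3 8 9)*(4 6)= (1 11)(3 8 9)(4 6)= [0, 11, 2, 8, 6, 5, 4, 7, 9, 3, 10, 1]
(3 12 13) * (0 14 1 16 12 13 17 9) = (0 14 1 16 12 17 9)(3 13) = [14, 16, 2, 13, 4, 5, 6, 7, 8, 0, 10, 11, 17, 3, 1, 15, 12, 9]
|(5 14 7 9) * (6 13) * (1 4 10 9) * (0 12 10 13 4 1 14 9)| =6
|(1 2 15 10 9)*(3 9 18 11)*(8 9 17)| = 10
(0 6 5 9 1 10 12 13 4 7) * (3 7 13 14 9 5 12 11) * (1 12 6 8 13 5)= (0 8 13 4 5 1 10 11 3 7)(9 12 14)= [8, 10, 2, 7, 5, 1, 6, 0, 13, 12, 11, 3, 14, 4, 9]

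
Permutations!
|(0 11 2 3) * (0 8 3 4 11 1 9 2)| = |(0 1 9 2 4 11)(3 8)| = 6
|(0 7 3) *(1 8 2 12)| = 12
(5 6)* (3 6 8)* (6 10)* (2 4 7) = [0, 1, 4, 10, 7, 8, 5, 2, 3, 9, 6] = (2 4 7)(3 10 6 5 8)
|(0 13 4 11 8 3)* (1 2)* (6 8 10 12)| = 18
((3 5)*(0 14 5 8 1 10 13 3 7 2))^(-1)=(0 2 7 5 14)(1 8 3 13 10)=[2, 8, 7, 13, 4, 14, 6, 5, 3, 9, 1, 11, 12, 10, 0]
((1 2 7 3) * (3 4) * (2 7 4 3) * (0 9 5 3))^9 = (0 3)(1 9)(2 4)(5 7) = [3, 9, 4, 0, 2, 7, 6, 5, 8, 1]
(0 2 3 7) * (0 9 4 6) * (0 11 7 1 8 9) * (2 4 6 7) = (0 4 7)(1 8 9 6 11 2 3) = [4, 8, 3, 1, 7, 5, 11, 0, 9, 6, 10, 2]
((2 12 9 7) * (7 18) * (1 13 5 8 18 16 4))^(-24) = (1 16 12 7 8 13 4 9 2 18 5) = [0, 16, 18, 3, 9, 1, 6, 8, 13, 2, 10, 11, 7, 4, 14, 15, 12, 17, 5]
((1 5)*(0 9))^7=(0 9)(1 5)=[9, 5, 2, 3, 4, 1, 6, 7, 8, 0]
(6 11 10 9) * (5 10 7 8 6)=(5 10 9)(6 11 7 8)=[0, 1, 2, 3, 4, 10, 11, 8, 6, 5, 9, 7]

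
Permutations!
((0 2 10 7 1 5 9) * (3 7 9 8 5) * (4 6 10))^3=(0 6)(2 10)(4 9)(5 8)=[6, 1, 10, 3, 9, 8, 0, 7, 5, 4, 2]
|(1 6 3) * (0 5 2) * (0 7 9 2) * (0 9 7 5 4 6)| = |(0 4 6 3 1)(2 5 9)| = 15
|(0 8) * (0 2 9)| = 4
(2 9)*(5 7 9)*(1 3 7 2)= (1 3 7 9)(2 5)= [0, 3, 5, 7, 4, 2, 6, 9, 8, 1]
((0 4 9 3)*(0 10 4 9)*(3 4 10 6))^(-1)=(10)(0 4 9)(3 6)=[4, 1, 2, 6, 9, 5, 3, 7, 8, 0, 10]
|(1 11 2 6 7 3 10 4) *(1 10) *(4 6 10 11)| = |(1 4 11 2 10 6 7 3)| = 8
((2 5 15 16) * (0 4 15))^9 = (0 16)(2 4)(5 15) = [16, 1, 4, 3, 2, 15, 6, 7, 8, 9, 10, 11, 12, 13, 14, 5, 0]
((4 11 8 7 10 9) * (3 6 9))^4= (3 11)(4 10)(6 8)(7 9)= [0, 1, 2, 11, 10, 5, 8, 9, 6, 7, 4, 3]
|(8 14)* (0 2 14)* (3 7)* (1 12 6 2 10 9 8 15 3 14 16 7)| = 36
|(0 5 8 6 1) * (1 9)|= |(0 5 8 6 9 1)|= 6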